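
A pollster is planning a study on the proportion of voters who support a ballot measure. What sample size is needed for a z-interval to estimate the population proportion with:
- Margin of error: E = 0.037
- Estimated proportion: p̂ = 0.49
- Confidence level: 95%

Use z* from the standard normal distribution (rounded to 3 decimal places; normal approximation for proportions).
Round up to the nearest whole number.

Using z* for proportion z-interval (normal approximation).

For 95% confidence, z* = 1.96 (from standard normal table)

Sample size formula for proportion z-interval: n = z*²p̂(1-p̂)/E²

n = 1.96² × 0.49 × 0.51 / 0.037²
  = 3.8416 × 0.2499 / 0.001369
  = 701.2534

Round up to the nearest whole number: n = 702

702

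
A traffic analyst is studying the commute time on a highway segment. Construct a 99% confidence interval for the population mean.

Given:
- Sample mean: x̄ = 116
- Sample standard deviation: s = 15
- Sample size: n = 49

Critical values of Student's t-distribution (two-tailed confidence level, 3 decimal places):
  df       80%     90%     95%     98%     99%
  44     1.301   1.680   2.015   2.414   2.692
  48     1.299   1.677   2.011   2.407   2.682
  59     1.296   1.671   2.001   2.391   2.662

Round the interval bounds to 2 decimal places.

The population standard deviation σ is unknown (only the sample standard deviation s is given), so use a t-interval with df = n - 1 = 49 - 1 = 48.

For 99% confidence with df = 48, t* = 2.682 (from t-table)

Standard error: SE = s/√n = 15/√49 = 2.142857

Margin of error: E = t* × SE = 2.682 × 2.142857 = 5.7471

T-interval: x̄ ± E = 116 ± 5.7471 = (110.2529, 121.7471)

Rounded to 2 decimal places:

(110.25, 121.75)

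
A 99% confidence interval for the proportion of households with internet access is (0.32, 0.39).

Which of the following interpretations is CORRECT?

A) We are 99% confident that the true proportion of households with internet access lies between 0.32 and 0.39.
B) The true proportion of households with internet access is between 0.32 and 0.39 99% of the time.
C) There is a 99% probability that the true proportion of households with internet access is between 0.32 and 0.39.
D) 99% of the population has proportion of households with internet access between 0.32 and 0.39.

A confidence interval represents our confidence in the procedure, not a probability statement about the parameter.

Key concept: If we repeated this sampling process many times and computed a 99% CI each time, about 99% of those intervals would contain the true population parameter.

For this specific interval (0.32, 0.39):
- Midpoint (point estimate): 0.355
- Margin of error: 0.035

The correct interpretation is the one stating confidence that the true parameter lies in the interval — option A.

A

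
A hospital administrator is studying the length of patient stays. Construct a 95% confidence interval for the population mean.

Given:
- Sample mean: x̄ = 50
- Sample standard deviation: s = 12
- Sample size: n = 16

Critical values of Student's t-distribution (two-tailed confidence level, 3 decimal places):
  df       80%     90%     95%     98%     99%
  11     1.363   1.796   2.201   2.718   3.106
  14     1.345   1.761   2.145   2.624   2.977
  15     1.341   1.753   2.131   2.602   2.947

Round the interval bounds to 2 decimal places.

The population standard deviation σ is unknown (only the sample standard deviation s is given), so use a t-interval with df = n - 1 = 16 - 1 = 15.

For 95% confidence with df = 15, t* = 2.131 (from t-table)

Standard error: SE = s/√n = 12/√16 = 3.000000

Margin of error: E = t* × SE = 2.131 × 3.000000 = 6.3930

T-interval: x̄ ± E = 50 ± 6.3930 = (43.6070, 56.3930)

Rounded to 2 decimal places:

(43.61, 56.39)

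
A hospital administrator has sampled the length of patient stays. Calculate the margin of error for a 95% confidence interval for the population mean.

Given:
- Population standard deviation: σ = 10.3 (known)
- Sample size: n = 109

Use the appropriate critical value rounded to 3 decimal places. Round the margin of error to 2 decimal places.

The population standard deviation σ is known, so use the z-interval margin of error formula.

For 95% confidence, z* = 1.96 (from standard normal table)

Margin of error formula for z-interval: E = z* × σ/√n

E = 1.96 × 10.3/√109
  = 1.96 × 0.986561
  = 1.9337

Rounded to 2 decimal places:

1.93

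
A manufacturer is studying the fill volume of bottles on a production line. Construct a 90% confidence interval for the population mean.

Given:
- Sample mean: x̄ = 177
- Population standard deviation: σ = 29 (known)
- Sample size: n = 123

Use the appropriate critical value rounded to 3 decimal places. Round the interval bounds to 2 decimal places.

The population standard deviation σ is known, so use a z-interval (standard normal critical value).

For 90% confidence, z* = 1.645 (from standard normal table)

Standard error: SE = σ/√n = 29/√123 = 2.614842

Margin of error: E = z* × SE = 1.645 × 2.614842 = 4.3014

Z-interval: x̄ ± E = 177 ± 4.3014 = (172.6986, 181.3014)

Rounded to 2 decimal places:

(172.70, 181.30)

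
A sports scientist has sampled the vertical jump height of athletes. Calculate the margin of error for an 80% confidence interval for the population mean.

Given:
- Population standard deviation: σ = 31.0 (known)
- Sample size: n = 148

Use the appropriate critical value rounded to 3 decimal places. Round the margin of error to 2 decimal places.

The population standard deviation σ is known, so use the z-interval margin of error formula.

For 80% confidence, z* = 1.282 (from standard normal table)

Margin of error formula for z-interval: E = z* × σ/√n

E = 1.282 × 31.0/√148
  = 1.282 × 2.548184
  = 3.2668

Rounded to 2 decimal places:

3.27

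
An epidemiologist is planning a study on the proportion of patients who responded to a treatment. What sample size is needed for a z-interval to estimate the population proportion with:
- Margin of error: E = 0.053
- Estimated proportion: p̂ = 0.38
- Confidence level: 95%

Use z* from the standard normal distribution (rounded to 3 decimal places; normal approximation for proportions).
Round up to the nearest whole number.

Using z* for proportion z-interval (normal approximation).

For 95% confidence, z* = 1.96 (from standard normal table)

Sample size formula for proportion z-interval: n = z*²p̂(1-p̂)/E²

n = 1.96² × 0.38 × 0.62 / 0.053²
  = 3.8416 × 0.2356 / 0.002809
  = 322.2075

Round up to the nearest whole number: n = 323

323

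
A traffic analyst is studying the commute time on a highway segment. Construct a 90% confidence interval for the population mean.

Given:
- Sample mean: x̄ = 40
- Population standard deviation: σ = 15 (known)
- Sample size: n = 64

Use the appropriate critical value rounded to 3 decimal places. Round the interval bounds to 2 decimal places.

The population standard deviation σ is known, so use a z-interval (standard normal critical value).

For 90% confidence, z* = 1.645 (from standard normal table)

Standard error: SE = σ/√n = 15/√64 = 1.875000

Margin of error: E = z* × SE = 1.645 × 1.875000 = 3.0844

Z-interval: x̄ ± E = 40 ± 3.0844 = (36.9156, 43.0844)

Rounded to 2 decimal places:

(36.92, 43.08)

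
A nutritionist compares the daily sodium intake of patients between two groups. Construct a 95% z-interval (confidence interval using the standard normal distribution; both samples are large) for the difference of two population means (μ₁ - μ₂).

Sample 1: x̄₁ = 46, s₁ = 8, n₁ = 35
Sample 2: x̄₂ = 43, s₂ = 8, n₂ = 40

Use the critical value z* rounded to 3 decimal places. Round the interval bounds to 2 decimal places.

Both samples are large (n₁ = 35 ≥ 30, n₂ = 40 ≥ 30), so a z-interval for the difference of means applies.

Point estimate: x̄₁ - x̄₂ = 46 - 43 = 3

Standard error: SE = √(s₁²/n₁ + s₂²/n₂)
= √(8²/35 + 8²/40)
= √(1.828571 + 1.600000)
= 1.851640

For 95% confidence, z* = 1.96 (from standard normal table)
Margin of error: E = z* × SE = 1.96 × 1.851640 = 3.6292

Z-interval: (x̄₁ - x̄₂) ± E = 3 ± 3.6292 = (-0.6292, 6.6292)

Rounded to 2 decimal places:

(-0.63, 6.63)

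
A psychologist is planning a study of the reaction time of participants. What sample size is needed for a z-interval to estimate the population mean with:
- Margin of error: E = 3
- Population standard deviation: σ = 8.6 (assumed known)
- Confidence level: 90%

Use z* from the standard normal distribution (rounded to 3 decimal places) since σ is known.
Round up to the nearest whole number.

Using z* since population σ is known (z-interval formula).

For 90% confidence, z* = 1.645 (from standard normal table)

Sample size formula for z-interval: n = (z*σ/E)²

n = (1.645 × 8.6 / 3)²
  = (4.715667)²
  = 22.2375

Round up to the nearest whole number: n = 23

23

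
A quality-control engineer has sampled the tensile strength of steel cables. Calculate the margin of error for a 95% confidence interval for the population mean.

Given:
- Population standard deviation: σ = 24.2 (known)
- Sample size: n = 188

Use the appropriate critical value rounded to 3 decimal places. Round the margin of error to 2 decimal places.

The population standard deviation σ is known, so use the z-interval margin of error formula.

For 95% confidence, z* = 1.96 (from standard normal table)

Margin of error formula for z-interval: E = z* × σ/√n

E = 1.96 × 24.2/√188
  = 1.96 × 1.764966
  = 3.4593

Rounded to 2 decimal places:

3.46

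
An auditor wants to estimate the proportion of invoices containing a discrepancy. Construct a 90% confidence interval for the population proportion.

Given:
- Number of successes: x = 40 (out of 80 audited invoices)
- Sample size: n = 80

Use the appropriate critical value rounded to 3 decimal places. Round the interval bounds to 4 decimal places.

Sample proportion: p̂ = 40/80 = 0.500000

Check conditions for normal approximation:
  np̂ = 40 ≥ 10 ✓
  n(1-p̂) = 40 ≥ 10 ✓

The sample is large enough, so use a z-interval (normal approximation) for the proportion.

For 90% confidence, z* = 1.645 (from standard normal table)

Standard error: SE = √(p̂(1-p̂)/n) = √(0.500000×0.500000/80) = 0.05590170

Margin of error: E = z* × SE = 1.645 × 0.05590170 = 0.091958

Z-interval: p̂ ± E = 0.500000 ± 0.091958 = (0.408042, 0.591958)

Rounded to 4 decimal places:

(0.4080, 0.5920)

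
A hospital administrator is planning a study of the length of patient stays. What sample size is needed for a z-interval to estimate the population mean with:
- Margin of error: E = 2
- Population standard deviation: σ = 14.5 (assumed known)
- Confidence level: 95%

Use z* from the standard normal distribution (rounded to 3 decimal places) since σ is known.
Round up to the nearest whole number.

Using z* since population σ is known (z-interval formula).

For 95% confidence, z* = 1.96 (from standard normal table)

Sample size formula for z-interval: n = (z*σ/E)²

n = (1.96 × 14.5 / 2)²
  = (14.210000)²
  = 201.9241

Round up to the nearest whole number: n = 202

202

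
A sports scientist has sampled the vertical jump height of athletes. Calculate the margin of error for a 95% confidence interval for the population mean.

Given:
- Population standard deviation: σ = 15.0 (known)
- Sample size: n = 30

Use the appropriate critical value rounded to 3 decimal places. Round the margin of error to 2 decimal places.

The population standard deviation σ is known, so use the z-interval margin of error formula.

For 95% confidence, z* = 1.96 (from standard normal table)

Margin of error formula for z-interval: E = z* × σ/√n

E = 1.96 × 15.0/√30
  = 1.96 × 2.738613
  = 5.3677

Rounded to 2 decimal places:

5.37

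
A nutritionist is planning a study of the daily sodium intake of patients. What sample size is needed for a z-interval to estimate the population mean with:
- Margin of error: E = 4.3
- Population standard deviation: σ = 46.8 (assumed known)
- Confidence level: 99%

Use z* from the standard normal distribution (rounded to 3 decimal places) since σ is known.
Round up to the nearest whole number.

Using z* since population σ is known (z-interval formula).

For 99% confidence, z* = 2.576 (from standard normal table)

Sample size formula for z-interval: n = (z*σ/E)²

n = (2.576 × 46.8 / 4.3)²
  = (28.036465)²
  = 786.0434

Round up to the nearest whole number: n = 787

787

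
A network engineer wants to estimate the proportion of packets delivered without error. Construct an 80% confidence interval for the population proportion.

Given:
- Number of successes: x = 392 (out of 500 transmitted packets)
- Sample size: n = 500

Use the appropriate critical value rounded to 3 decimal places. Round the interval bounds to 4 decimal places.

Sample proportion: p̂ = 392/500 = 0.784000

Check conditions for normal approximation:
  np̂ = 392 ≥ 10 ✓
  n(1-p̂) = 108 ≥ 10 ✓

The sample is large enough, so use a z-interval (normal approximation) for the proportion.

For 80% confidence, z* = 1.282 (from standard normal table)

Standard error: SE = √(p̂(1-p̂)/n) = √(0.784000×0.216000/500) = 0.01840348

Margin of error: E = z* × SE = 1.282 × 0.01840348 = 0.023593

Z-interval: p̂ ± E = 0.784000 ± 0.023593 = (0.760407, 0.807593)

Rounded to 4 decimal places:

(0.7604, 0.8076)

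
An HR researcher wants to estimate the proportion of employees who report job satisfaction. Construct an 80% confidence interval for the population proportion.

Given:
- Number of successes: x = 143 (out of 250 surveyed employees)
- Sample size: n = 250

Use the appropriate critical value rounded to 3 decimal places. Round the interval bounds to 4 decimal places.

Sample proportion: p̂ = 143/250 = 0.572000

Check conditions for normal approximation:
  np̂ = 143 ≥ 10 ✓
  n(1-p̂) = 107 ≥ 10 ✓

The sample is large enough, so use a z-interval (normal approximation) for the proportion.

For 80% confidence, z* = 1.282 (from standard normal table)

Standard error: SE = √(p̂(1-p̂)/n) = √(0.572000×0.428000/250) = 0.03129319

Margin of error: E = z* × SE = 1.282 × 0.03129319 = 0.040118

Z-interval: p̂ ± E = 0.572000 ± 0.040118 = (0.531882, 0.612118)

Rounded to 4 decimal places:

(0.5319, 0.6121)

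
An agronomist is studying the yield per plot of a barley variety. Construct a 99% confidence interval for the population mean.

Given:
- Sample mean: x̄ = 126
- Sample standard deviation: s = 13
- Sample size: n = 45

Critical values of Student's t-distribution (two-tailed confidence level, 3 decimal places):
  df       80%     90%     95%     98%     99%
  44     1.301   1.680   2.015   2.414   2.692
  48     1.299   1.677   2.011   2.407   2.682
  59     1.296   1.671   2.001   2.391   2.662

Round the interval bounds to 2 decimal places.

The population standard deviation σ is unknown (only the sample standard deviation s is given), so use a t-interval with df = n - 1 = 45 - 1 = 44.

For 99% confidence with df = 44, t* = 2.692 (from t-table)

Standard error: SE = s/√n = 13/√45 = 1.937926

Margin of error: E = t* × SE = 2.692 × 1.937926 = 5.2169

T-interval: x̄ ± E = 126 ± 5.2169 = (120.7831, 131.2169)

Rounded to 2 decimal places:

(120.78, 131.22)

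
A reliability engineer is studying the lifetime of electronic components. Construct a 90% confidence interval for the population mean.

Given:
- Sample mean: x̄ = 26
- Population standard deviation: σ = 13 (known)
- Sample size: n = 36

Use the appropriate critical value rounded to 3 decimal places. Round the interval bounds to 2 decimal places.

The population standard deviation σ is known, so use a z-interval (standard normal critical value).

For 90% confidence, z* = 1.645 (from standard normal table)

Standard error: SE = σ/√n = 13/√36 = 2.166667

Margin of error: E = z* × SE = 1.645 × 2.166667 = 3.5642

Z-interval: x̄ ± E = 26 ± 3.5642 = (22.4358, 29.5642)

Rounded to 2 decimal places:

(22.44, 29.56)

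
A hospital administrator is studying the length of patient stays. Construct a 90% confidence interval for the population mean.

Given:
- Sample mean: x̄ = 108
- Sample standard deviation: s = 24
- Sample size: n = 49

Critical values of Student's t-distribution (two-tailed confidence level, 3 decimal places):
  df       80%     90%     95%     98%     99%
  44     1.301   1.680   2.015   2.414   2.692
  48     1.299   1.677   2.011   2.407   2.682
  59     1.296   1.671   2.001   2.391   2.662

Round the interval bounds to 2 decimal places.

The population standard deviation σ is unknown (only the sample standard deviation s is given), so use a t-interval with df = n - 1 = 49 - 1 = 48.

For 90% confidence with df = 48, t* = 1.677 (from t-table)

Standard error: SE = s/√n = 24/√49 = 3.428571

Margin of error: E = t* × SE = 1.677 × 3.428571 = 5.7497

T-interval: x̄ ± E = 108 ± 5.7497 = (102.2503, 113.7497)

Rounded to 2 decimal places:

(102.25, 113.75)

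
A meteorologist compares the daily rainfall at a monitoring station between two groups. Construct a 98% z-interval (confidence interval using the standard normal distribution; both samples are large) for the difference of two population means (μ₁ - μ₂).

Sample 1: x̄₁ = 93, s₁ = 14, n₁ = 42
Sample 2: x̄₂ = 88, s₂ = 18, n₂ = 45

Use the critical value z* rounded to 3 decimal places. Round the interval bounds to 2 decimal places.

Both samples are large (n₁ = 42 ≥ 30, n₂ = 45 ≥ 30), so a z-interval for the difference of means applies.

Point estimate: x̄₁ - x̄₂ = 93 - 88 = 5

Standard error: SE = √(s₁²/n₁ + s₂²/n₂)
= √(14²/42 + 18²/45)
= √(4.666667 + 7.200000)
= 3.444803

For 98% confidence, z* = 2.326 (from standard normal table)
Margin of error: E = z* × SE = 2.326 × 3.444803 = 8.0126

Z-interval: (x̄₁ - x̄₂) ± E = 5 ± 8.0126 = (-3.0126, 13.0126)

Rounded to 2 decimal places:

(-3.01, 13.01)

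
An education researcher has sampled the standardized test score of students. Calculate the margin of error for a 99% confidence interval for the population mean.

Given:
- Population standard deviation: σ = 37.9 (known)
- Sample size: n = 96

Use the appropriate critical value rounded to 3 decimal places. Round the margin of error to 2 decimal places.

The population standard deviation σ is known, so use the z-interval margin of error formula.

For 99% confidence, z* = 2.576 (from standard normal table)

Margin of error formula for z-interval: E = z* × σ/√n

E = 2.576 × 37.9/√96
  = 2.576 × 3.868153
  = 9.9644

Rounded to 2 decimal places:

9.96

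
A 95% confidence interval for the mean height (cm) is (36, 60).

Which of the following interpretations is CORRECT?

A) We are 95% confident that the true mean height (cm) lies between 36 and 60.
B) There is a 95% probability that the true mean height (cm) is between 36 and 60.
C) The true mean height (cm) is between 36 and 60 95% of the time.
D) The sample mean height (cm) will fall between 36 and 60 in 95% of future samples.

A confidence interval represents our confidence in the procedure, not a probability statement about the parameter.

Key concept: If we repeated this sampling process many times and computed a 95% CI each time, about 95% of those intervals would contain the true population parameter.

For this specific interval (36, 60):
- Midpoint (point estimate): 48
- Margin of error: 12

The correct interpretation is the one stating confidence that the true parameter lies in the interval — option A.

A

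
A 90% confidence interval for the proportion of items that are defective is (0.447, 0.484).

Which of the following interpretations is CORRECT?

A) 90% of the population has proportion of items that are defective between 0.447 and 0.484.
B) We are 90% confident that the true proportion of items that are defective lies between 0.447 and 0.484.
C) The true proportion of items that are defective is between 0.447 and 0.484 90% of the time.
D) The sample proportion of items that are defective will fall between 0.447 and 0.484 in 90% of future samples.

A confidence interval represents our confidence in the procedure, not a probability statement about the parameter.

Key concept: If we repeated this sampling process many times and computed a 90% CI each time, about 90% of those intervals would contain the true population parameter.

For this specific interval (0.447, 0.484):
- Midpoint (point estimate): 0.4655
- Margin of error: 0.0185

The correct interpretation is the one stating confidence that the true parameter lies in the interval — option B.

B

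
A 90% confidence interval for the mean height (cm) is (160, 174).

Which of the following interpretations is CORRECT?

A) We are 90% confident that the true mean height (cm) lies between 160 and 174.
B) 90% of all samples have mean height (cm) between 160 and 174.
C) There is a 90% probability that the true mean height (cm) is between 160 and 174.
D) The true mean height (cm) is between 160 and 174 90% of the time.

A confidence interval represents our confidence in the procedure, not a probability statement about the parameter.

Key concept: If we repeated this sampling process many times and computed a 90% CI each time, about 90% of those intervals would contain the true population parameter.

For this specific interval (160, 174):
- Midpoint (point estimate): 167
- Margin of error: 7

The correct interpretation is the one stating confidence that the true parameter lies in the interval — option A.

A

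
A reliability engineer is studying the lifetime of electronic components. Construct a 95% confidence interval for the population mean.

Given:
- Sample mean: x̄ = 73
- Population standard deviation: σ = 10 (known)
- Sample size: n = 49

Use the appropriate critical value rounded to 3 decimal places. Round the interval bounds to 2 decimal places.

The population standard deviation σ is known, so use a z-interval (standard normal critical value).

For 95% confidence, z* = 1.96 (from standard normal table)

Standard error: SE = σ/√n = 10/√49 = 1.428571

Margin of error: E = z* × SE = 1.96 × 1.428571 = 2.8000

Z-interval: x̄ ± E = 73 ± 2.8000 = (70.2000, 75.8000)

Rounded to 2 decimal places:

(70.20, 75.80)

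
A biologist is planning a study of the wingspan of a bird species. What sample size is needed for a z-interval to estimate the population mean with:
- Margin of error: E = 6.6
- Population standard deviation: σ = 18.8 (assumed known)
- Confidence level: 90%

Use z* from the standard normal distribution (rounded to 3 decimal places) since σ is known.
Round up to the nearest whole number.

Using z* since population σ is known (z-interval formula).

For 90% confidence, z* = 1.645 (from standard normal table)

Sample size formula for z-interval: n = (z*σ/E)²

n = (1.645 × 18.8 / 6.6)²
  = (4.685758)²
  = 21.9563

Round up to the nearest whole number: n = 22

22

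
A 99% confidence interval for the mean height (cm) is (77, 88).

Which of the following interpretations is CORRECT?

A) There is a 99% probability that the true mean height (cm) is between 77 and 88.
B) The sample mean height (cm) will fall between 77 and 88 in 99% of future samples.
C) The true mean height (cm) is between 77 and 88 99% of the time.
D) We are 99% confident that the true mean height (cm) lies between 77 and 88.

A confidence interval represents our confidence in the procedure, not a probability statement about the parameter.

Key concept: If we repeated this sampling process many times and computed a 99% CI each time, about 99% of those intervals would contain the true population parameter.

For this specific interval (77, 88):
- Midpoint (point estimate): 82.5
- Margin of error: 5.5

The correct interpretation is the one stating confidence that the true parameter lies in the interval — option D.

D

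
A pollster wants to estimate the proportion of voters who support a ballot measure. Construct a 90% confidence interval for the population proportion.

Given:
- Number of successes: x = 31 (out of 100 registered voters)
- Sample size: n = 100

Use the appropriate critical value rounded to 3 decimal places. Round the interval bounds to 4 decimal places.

Sample proportion: p̂ = 31/100 = 0.310000

Check conditions for normal approximation:
  np̂ = 31 ≥ 10 ✓
  n(1-p̂) = 69 ≥ 10 ✓

The sample is large enough, so use a z-interval (normal approximation) for the proportion.

For 90% confidence, z* = 1.645 (from standard normal table)

Standard error: SE = √(p̂(1-p̂)/n) = √(0.310000×0.690000/100) = 0.04624932

Margin of error: E = z* × SE = 1.645 × 0.04624932 = 0.076080

Z-interval: p̂ ± E = 0.310000 ± 0.076080 = (0.233920, 0.386080)

Rounded to 4 decimal places:

(0.2339, 0.3861)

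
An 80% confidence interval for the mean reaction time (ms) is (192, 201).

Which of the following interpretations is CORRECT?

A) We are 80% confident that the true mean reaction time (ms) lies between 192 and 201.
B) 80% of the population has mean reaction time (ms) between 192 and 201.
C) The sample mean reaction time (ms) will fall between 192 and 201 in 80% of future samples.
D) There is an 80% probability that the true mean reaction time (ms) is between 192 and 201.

A confidence interval represents our confidence in the procedure, not a probability statement about the parameter.

Key concept: If we repeated this sampling process many times and computed an 80% CI each time, about 80% of those intervals would contain the true population parameter.

For this specific interval (192, 201):
- Midpoint (point estimate): 196.5
- Margin of error: 4.5

The correct interpretation is the one stating confidence that the true parameter lies in the interval — option A.

A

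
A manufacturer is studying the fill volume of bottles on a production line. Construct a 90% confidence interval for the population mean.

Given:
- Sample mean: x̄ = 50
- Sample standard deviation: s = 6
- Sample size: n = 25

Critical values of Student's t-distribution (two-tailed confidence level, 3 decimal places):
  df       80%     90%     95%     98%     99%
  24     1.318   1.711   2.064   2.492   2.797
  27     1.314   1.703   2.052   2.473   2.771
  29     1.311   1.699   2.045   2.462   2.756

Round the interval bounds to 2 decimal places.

The population standard deviation σ is unknown (only the sample standard deviation s is given), so use a t-interval with df = n - 1 = 25 - 1 = 24.

For 90% confidence with df = 24, t* = 1.711 (from t-table)

Standard error: SE = s/√n = 6/√25 = 1.200000

Margin of error: E = t* × SE = 1.711 × 1.200000 = 2.0532

T-interval: x̄ ± E = 50 ± 2.0532 = (47.9468, 52.0532)

Rounded to 2 decimal places:

(47.95, 52.05)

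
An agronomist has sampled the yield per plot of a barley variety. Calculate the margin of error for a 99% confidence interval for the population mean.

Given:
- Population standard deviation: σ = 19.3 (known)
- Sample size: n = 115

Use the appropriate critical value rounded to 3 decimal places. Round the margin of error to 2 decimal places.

The population standard deviation σ is known, so use the z-interval margin of error formula.

For 99% confidence, z* = 2.576 (from standard normal table)

Margin of error formula for z-interval: E = z* × σ/√n

E = 2.576 × 19.3/√115
  = 2.576 × 1.799734
  = 4.6361

Rounded to 2 decimal places:

4.64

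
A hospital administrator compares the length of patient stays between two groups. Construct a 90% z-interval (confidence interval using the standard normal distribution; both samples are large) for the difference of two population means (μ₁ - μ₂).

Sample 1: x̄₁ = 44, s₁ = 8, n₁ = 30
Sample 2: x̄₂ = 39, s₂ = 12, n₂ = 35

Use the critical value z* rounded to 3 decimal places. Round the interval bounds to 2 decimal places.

Both samples are large (n₁ = 30 ≥ 30, n₂ = 35 ≥ 30), so a z-interval for the difference of means applies.

Point estimate: x̄₁ - x̄₂ = 44 - 39 = 5

Standard error: SE = √(s₁²/n₁ + s₂²/n₂)
= √(8²/30 + 12²/35)
= √(2.133333 + 4.114286)
= 2.499524

For 90% confidence, z* = 1.645 (from standard normal table)
Margin of error: E = z* × SE = 1.645 × 2.499524 = 4.1117

Z-interval: (x̄₁ - x̄₂) ± E = 5 ± 4.1117 = (0.8883, 9.1117)

Rounded to 2 decimal places:

(0.89, 9.11)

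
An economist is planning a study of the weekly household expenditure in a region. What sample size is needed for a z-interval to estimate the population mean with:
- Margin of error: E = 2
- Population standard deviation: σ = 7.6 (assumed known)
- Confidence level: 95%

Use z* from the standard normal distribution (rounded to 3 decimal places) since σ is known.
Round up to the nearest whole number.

Using z* since population σ is known (z-interval formula).

For 95% confidence, z* = 1.96 (from standard normal table)

Sample size formula for z-interval: n = (z*σ/E)²

n = (1.96 × 7.6 / 2)²
  = (7.448000)²
  = 55.4727

Round up to the nearest whole number: n = 56

56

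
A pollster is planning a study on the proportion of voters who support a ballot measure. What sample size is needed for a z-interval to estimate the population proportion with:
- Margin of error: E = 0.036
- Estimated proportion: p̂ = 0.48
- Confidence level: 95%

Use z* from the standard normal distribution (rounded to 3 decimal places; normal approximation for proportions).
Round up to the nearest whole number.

Using z* for proportion z-interval (normal approximation).

For 95% confidence, z* = 1.96 (from standard normal table)

Sample size formula for proportion z-interval: n = z*²p̂(1-p̂)/E²

n = 1.96² × 0.48 × 0.52 / 0.036²
  = 3.8416 × 0.2496 / 0.001296
  = 739.8637

Round up to the nearest whole number: n = 740

740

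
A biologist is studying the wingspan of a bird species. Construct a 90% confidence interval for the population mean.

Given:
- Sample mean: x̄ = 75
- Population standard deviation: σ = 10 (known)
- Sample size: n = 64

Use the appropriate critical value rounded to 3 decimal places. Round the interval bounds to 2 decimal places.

The population standard deviation σ is known, so use a z-interval (standard normal critical value).

For 90% confidence, z* = 1.645 (from standard normal table)

Standard error: SE = σ/√n = 10/√64 = 1.250000

Margin of error: E = z* × SE = 1.645 × 1.250000 = 2.0562

Z-interval: x̄ ± E = 75 ± 2.0562 = (72.9437, 77.0563)

Rounded to 2 decimal places:

(72.94, 77.06)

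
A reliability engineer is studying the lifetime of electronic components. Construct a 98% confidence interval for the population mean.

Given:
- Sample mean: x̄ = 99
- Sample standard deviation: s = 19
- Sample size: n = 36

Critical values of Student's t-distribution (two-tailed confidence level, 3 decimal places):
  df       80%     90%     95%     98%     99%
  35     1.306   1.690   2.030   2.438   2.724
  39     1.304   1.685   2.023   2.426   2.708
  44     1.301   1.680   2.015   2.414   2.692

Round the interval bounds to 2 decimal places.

The population standard deviation σ is unknown (only the sample standard deviation s is given), so use a t-interval with df = n - 1 = 36 - 1 = 35.

For 98% confidence with df = 35, t* = 2.438 (from t-table)

Standard error: SE = s/√n = 19/√36 = 3.166667

Margin of error: E = t* × SE = 2.438 × 3.166667 = 7.7203

T-interval: x̄ ± E = 99 ± 7.7203 = (91.2797, 106.7203)

Rounded to 2 decimal places:

(91.28, 106.72)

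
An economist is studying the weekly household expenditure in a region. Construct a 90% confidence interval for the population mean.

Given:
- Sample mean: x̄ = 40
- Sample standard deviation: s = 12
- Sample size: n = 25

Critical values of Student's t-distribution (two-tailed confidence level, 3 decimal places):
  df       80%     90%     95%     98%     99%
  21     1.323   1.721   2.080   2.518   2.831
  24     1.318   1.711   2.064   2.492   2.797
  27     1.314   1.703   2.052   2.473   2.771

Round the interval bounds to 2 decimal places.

The population standard deviation σ is unknown (only the sample standard deviation s is given), so use a t-interval with df = n - 1 = 25 - 1 = 24.

For 90% confidence with df = 24, t* = 1.711 (from t-table)

Standard error: SE = s/√n = 12/√25 = 2.400000

Margin of error: E = t* × SE = 1.711 × 2.400000 = 4.1064

T-interval: x̄ ± E = 40 ± 4.1064 = (35.8936, 44.1064)

Rounded to 2 decimal places:

(35.89, 44.11)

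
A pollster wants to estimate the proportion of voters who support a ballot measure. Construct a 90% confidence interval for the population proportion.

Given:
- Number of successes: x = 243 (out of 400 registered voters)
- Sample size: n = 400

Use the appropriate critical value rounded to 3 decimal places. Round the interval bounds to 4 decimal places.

Sample proportion: p̂ = 243/400 = 0.607500

Check conditions for normal approximation:
  np̂ = 243 ≥ 10 ✓
  n(1-p̂) = 157 ≥ 10 ✓

The sample is large enough, so use a z-interval (normal approximation) for the proportion.

For 90% confidence, z* = 1.645 (from standard normal table)

Standard error: SE = √(p̂(1-p̂)/n) = √(0.607500×0.392500/400) = 0.02441535

Margin of error: E = z* × SE = 1.645 × 0.02441535 = 0.040163

Z-interval: p̂ ± E = 0.607500 ± 0.040163 = (0.567337, 0.647663)

Rounded to 4 decimal places:

(0.5673, 0.6477)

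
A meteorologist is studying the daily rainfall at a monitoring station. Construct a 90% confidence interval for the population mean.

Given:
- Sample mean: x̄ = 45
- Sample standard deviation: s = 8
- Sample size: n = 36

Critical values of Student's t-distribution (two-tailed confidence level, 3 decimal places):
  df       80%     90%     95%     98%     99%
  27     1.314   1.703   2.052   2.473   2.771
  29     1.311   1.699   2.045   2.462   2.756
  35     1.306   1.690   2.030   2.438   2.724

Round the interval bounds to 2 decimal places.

The population standard deviation σ is unknown (only the sample standard deviation s is given), so use a t-interval with df = n - 1 = 36 - 1 = 35.

For 90% confidence with df = 35, t* = 1.690 (from t-table)

Standard error: SE = s/√n = 8/√36 = 1.333333

Margin of error: E = t* × SE = 1.690 × 1.333333 = 2.2533

T-interval: x̄ ± E = 45 ± 2.2533 = (42.7467, 47.2533)

Rounded to 2 decimal places:

(42.75, 47.25)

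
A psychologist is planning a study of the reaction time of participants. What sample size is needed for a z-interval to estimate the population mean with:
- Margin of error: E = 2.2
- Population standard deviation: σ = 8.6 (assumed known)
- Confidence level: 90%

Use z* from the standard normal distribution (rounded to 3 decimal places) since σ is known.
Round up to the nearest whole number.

Using z* since population σ is known (z-interval formula).

For 90% confidence, z* = 1.645 (from standard normal table)

Sample size formula for z-interval: n = (z*σ/E)²

n = (1.645 × 8.6 / 2.2)²
  = (6.430455)²
  = 41.3507

Round up to the nearest whole number: n = 42

42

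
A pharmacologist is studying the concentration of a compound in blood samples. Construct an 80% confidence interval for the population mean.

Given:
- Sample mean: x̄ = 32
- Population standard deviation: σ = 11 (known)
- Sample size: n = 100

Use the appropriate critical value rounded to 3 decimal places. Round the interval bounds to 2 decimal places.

The population standard deviation σ is known, so use a z-interval (standard normal critical value).

For 80% confidence, z* = 1.282 (from standard normal table)

Standard error: SE = σ/√n = 11/√100 = 1.100000

Margin of error: E = z* × SE = 1.282 × 1.100000 = 1.4102

Z-interval: x̄ ± E = 32 ± 1.4102 = (30.5898, 33.4102)

Rounded to 2 decimal places:

(30.59, 33.41)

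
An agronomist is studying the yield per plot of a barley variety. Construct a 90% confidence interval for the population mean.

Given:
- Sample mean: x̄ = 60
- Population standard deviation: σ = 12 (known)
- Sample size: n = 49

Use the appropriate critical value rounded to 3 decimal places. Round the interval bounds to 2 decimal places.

The population standard deviation σ is known, so use a z-interval (standard normal critical value).

For 90% confidence, z* = 1.645 (from standard normal table)

Standard error: SE = σ/√n = 12/√49 = 1.714286

Margin of error: E = z* × SE = 1.645 × 1.714286 = 2.8200

Z-interval: x̄ ± E = 60 ± 2.8200 = (57.1800, 62.8200)

Rounded to 2 decimal places:

(57.18, 62.82)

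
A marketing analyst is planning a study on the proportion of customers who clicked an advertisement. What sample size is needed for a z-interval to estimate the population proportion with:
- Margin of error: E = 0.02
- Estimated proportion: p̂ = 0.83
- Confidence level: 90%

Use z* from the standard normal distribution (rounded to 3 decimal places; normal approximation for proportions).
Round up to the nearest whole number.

Using z* for proportion z-interval (normal approximation).

For 90% confidence, z* = 1.645 (from standard normal table)

Sample size formula for proportion z-interval: n = z*²p̂(1-p̂)/E²

n = 1.645² × 0.83 × 0.17 / 0.02²
  = 2.706025 × 0.1411 / 0.0004
  = 954.5503

Round up to the nearest whole number: n = 955

955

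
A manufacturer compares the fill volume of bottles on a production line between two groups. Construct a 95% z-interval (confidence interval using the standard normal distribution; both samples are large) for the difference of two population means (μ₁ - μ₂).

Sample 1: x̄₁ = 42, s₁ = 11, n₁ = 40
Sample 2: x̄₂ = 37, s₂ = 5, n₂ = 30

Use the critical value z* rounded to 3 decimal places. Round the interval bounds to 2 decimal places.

Both samples are large (n₁ = 40 ≥ 30, n₂ = 30 ≥ 30), so a z-interval for the difference of means applies.

Point estimate: x̄₁ - x̄₂ = 42 - 37 = 5

Standard error: SE = √(s₁²/n₁ + s₂²/n₂)
= √(11²/40 + 5²/30)
= √(3.025000 + 0.833333)
= 1.964264

For 95% confidence, z* = 1.96 (from standard normal table)
Margin of error: E = z* × SE = 1.96 × 1.964264 = 3.8500

Z-interval: (x̄₁ - x̄₂) ± E = 5 ± 3.8500 = (1.1500, 8.8500)

Rounded to 2 decimal places:

(1.15, 8.85)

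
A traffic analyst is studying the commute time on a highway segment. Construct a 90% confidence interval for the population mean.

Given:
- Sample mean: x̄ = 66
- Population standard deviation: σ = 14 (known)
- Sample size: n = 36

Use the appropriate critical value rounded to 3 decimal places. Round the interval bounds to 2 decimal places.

The population standard deviation σ is known, so use a z-interval (standard normal critical value).

For 90% confidence, z* = 1.645 (from standard normal table)

Standard error: SE = σ/√n = 14/√36 = 2.333333

Margin of error: E = z* × SE = 1.645 × 2.333333 = 3.8383

Z-interval: x̄ ± E = 66 ± 3.8383 = (62.1617, 69.8383)

Rounded to 2 decimal places:

(62.16, 69.84)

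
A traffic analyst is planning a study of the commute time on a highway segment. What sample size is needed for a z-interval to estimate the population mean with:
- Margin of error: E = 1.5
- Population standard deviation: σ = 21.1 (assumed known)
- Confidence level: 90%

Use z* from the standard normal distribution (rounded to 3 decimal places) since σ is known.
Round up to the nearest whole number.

Using z* since population σ is known (z-interval formula).

For 90% confidence, z* = 1.645 (from standard normal table)

Sample size formula for z-interval: n = (z*σ/E)²

n = (1.645 × 21.1 / 1.5)²
  = (23.139667)²
  = 535.4442

Round up to the nearest whole number: n = 536

536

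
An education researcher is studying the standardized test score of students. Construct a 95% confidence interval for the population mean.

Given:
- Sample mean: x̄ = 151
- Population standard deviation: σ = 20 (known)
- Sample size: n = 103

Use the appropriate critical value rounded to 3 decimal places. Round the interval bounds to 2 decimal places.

The population standard deviation σ is known, so use a z-interval (standard normal critical value).

For 95% confidence, z* = 1.96 (from standard normal table)

Standard error: SE = σ/√n = 20/√103 = 1.970659

Margin of error: E = z* × SE = 1.96 × 1.970659 = 3.8625

Z-interval: x̄ ± E = 151 ± 3.8625 = (147.1375, 154.8625)

Rounded to 2 decimal places:

(147.14, 154.86)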